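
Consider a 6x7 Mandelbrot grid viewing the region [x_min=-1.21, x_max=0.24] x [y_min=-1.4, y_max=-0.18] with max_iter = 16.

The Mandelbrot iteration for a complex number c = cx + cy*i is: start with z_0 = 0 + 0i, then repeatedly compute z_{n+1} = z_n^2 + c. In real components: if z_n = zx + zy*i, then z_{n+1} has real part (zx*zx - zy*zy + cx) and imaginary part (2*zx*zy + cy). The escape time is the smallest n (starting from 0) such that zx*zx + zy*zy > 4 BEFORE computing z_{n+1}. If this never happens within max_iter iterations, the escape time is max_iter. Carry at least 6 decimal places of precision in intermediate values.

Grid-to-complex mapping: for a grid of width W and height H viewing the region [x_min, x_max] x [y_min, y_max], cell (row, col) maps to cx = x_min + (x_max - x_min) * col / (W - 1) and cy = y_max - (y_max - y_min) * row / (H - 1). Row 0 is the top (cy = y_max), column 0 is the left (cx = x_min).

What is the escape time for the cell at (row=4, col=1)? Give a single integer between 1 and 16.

Answer: 3

Derivation:
z_0 = 0 + 0i, c = -0.9200 + -0.9933i
Iter 1: z = -0.9200 + -0.9933i, |z|^2 = 1.8331
Iter 2: z = -1.0603 + 0.8344i, |z|^2 = 1.8205
Iter 3: z = -0.4920 + -2.7628i, |z|^2 = 7.8750
Escaped at iteration 3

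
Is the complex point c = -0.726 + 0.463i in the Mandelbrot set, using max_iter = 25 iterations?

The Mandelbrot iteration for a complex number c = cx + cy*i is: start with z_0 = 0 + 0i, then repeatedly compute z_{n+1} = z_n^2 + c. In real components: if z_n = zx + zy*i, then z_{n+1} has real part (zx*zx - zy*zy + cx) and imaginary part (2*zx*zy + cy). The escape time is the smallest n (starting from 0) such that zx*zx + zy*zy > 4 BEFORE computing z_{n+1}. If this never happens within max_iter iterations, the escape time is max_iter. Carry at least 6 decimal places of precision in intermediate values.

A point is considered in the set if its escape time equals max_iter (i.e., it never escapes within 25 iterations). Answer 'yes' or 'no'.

Answer: no

Derivation:
z_0 = 0 + 0i, c = -0.7260 + 0.4630i
Iter 1: z = -0.7260 + 0.4630i, |z|^2 = 0.7414
Iter 2: z = -0.4133 + -0.2093i, |z|^2 = 0.2146
Iter 3: z = -0.5990 + 0.6360i, |z|^2 = 0.7633
Iter 4: z = -0.7717 + -0.2989i, |z|^2 = 0.6848
Iter 5: z = -0.2198 + 0.9243i, |z|^2 = 0.9027
Iter 6: z = -1.5320 + 0.0566i, |z|^2 = 2.3503
Iter 7: z = 1.6179 + 0.2895i, |z|^2 = 2.7013
Iter 8: z = 1.8077 + 1.3997i, |z|^2 = 5.2269
Escaped at iteration 8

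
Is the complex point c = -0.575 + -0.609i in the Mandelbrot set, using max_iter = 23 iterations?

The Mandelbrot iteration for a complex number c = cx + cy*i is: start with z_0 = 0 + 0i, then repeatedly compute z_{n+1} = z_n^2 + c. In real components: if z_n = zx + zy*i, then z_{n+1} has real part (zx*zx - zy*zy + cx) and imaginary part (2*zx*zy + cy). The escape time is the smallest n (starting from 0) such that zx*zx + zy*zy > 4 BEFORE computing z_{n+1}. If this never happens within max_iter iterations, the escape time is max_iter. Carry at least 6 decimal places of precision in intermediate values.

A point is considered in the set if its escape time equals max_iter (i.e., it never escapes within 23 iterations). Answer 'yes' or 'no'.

z_0 = 0 + 0i, c = -0.5750 + -0.6090i
Iter 1: z = -0.5750 + -0.6090i, |z|^2 = 0.7015
Iter 2: z = -0.6153 + 0.0913i, |z|^2 = 0.3869
Iter 3: z = -0.2048 + -0.7214i, |z|^2 = 0.5624
Iter 4: z = -1.0535 + -0.3135i, |z|^2 = 1.2081
Iter 5: z = 0.4365 + 0.0515i, |z|^2 = 0.1932
Iter 6: z = -0.3871 + -0.5640i, |z|^2 = 0.4679
Iter 7: z = -0.7433 + -0.1724i, |z|^2 = 0.5821
Iter 8: z = -0.0523 + -0.3528i, |z|^2 = 0.1272
Iter 9: z = -0.6967 + -0.5721i, |z|^2 = 0.8127
Iter 10: z = -0.4169 + 0.1882i, |z|^2 = 0.2092
Iter 11: z = -0.4366 + -0.7659i, |z|^2 = 0.7773
Iter 12: z = -0.9710 + 0.0598i, |z|^2 = 0.9464
Iter 13: z = 0.3643 + -0.7252i, |z|^2 = 0.6586
Iter 14: z = -0.9682 + -1.1373i, |z|^2 = 2.2309
Iter 15: z = -0.9311 + 1.5933i, |z|^2 = 3.4057
Iter 16: z = -2.2467 + -3.5762i, |z|^2 = 17.8367
Escaped at iteration 16

Answer: no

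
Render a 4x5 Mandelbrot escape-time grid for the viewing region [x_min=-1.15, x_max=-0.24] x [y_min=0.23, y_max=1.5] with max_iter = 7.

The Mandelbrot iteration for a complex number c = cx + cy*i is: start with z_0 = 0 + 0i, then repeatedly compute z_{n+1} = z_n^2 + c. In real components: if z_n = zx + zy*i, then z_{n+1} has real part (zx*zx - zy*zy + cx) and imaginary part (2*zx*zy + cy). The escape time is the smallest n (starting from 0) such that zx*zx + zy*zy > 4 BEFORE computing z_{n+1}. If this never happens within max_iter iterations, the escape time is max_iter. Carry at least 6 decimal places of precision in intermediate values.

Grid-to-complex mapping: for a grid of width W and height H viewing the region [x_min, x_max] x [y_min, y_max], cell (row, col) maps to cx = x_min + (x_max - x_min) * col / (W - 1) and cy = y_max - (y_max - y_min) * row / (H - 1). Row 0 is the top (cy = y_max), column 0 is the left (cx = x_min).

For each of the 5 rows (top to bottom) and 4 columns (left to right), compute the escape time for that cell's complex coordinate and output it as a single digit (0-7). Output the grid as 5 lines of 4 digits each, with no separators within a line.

(row=0, col=0): c = -1.1500 + 1.5000i → escape time 2
(row=0, col=1): c = -0.8467 + 1.5000i → escape time 2
(row=0, col=2): c = -0.5433 + 1.5000i → escape time 2
(row=0, col=3): c = -0.2400 + 1.5000i → escape time 2
(row=1, col=0): c = -1.1500 + 1.1825i → escape time 3
(row=1, col=1): c = -0.8467 + 1.1825i → escape time 3
(row=1, col=2): c = -0.5433 + 1.1825i → escape time 3
(row=1, col=3): c = -0.2400 + 1.1825i → escape time 3
(row=2, col=0): c = -1.1500 + 0.8650i → escape time 3
(row=2, col=1): c = -0.8467 + 0.8650i → escape time 4
(row=2, col=2): c = -0.5433 + 0.8650i → escape time 4
(row=2, col=3): c = -0.2400 + 0.8650i → escape time 7
(row=3, col=0): c = -1.1500 + 0.5475i → escape time 4
(row=3, col=1): c = -0.8467 + 0.5475i → escape time 5
(row=3, col=2): c = -0.5433 + 0.5475i → escape time 7
(row=3, col=3): c = -0.2400 + 0.5475i → escape time 7
(row=4, col=0): c = -1.1500 + 0.2300i → escape time 7
(row=4, col=1): c = -0.8467 + 0.2300i → escape time 7
(row=4, col=2): c = -0.5433 + 0.2300i → escape time 7
(row=4, col=3): c = -0.2400 + 0.2300i → escape time 7

Answer: 2222
3333
3447
4577
7777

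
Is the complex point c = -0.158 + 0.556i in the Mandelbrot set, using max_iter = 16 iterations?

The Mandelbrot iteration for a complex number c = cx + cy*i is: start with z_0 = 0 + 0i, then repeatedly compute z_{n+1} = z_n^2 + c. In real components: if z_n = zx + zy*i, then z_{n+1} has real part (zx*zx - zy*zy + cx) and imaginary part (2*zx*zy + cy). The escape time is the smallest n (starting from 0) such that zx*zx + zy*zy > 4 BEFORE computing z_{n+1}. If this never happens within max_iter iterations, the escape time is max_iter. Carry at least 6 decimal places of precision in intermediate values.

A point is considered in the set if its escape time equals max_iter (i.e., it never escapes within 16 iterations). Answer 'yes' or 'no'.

Answer: yes

Derivation:
z_0 = 0 + 0i, c = -0.1580 + 0.5560i
Iter 1: z = -0.1580 + 0.5560i, |z|^2 = 0.3341
Iter 2: z = -0.4422 + 0.3803i, |z|^2 = 0.3401
Iter 3: z = -0.1071 + 0.2197i, |z|^2 = 0.0597
Iter 4: z = -0.1948 + 0.5089i, |z|^2 = 0.2970
Iter 5: z = -0.3791 + 0.3577i, |z|^2 = 0.2717
Iter 6: z = -0.1423 + 0.2848i, |z|^2 = 0.1013
Iter 7: z = -0.2189 + 0.4750i, |z|^2 = 0.2735
Iter 8: z = -0.3357 + 0.3481i, |z|^2 = 0.2339
Iter 9: z = -0.1665 + 0.3223i, |z|^2 = 0.1316
Iter 10: z = -0.2342 + 0.4487i, |z|^2 = 0.2561
Iter 11: z = -0.3045 + 0.3459i, |z|^2 = 0.2123
Iter 12: z = -0.1849 + 0.3454i, |z|^2 = 0.1535
Iter 13: z = -0.2431 + 0.4283i, |z|^2 = 0.2425
Iter 14: z = -0.2823 + 0.3478i, |z|^2 = 0.2007
Iter 15: z = -0.1992 + 0.3596i, |z|^2 = 0.1690
Did not escape in 16 iterations → in set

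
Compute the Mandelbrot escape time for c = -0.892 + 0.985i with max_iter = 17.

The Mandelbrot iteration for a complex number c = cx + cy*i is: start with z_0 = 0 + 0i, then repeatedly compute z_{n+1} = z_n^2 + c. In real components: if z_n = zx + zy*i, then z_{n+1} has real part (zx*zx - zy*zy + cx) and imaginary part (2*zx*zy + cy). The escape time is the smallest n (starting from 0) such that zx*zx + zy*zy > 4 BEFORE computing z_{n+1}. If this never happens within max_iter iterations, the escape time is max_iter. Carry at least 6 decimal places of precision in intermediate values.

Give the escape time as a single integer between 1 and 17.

z_0 = 0 + 0i, c = -0.8920 + 0.9850i
Iter 1: z = -0.8920 + 0.9850i, |z|^2 = 1.7659
Iter 2: z = -1.0666 + -0.7722i, |z|^2 = 1.7339
Iter 3: z = -0.3508 + 2.6323i, |z|^2 = 7.0520
Escaped at iteration 3

Answer: 3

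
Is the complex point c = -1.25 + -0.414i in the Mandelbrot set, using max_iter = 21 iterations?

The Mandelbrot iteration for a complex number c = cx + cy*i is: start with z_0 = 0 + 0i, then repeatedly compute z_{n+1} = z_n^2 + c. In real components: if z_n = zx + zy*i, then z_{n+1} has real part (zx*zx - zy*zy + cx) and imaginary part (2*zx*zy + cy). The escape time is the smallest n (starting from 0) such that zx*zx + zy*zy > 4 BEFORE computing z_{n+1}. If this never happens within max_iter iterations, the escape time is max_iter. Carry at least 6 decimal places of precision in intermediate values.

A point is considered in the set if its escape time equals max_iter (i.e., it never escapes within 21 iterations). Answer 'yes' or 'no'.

z_0 = 0 + 0i, c = -1.2500 + -0.4140i
Iter 1: z = -1.2500 + -0.4140i, |z|^2 = 1.7339
Iter 2: z = 0.1411 + 0.6210i, |z|^2 = 0.4056
Iter 3: z = -1.6157 + -0.2387i, |z|^2 = 2.6676
Iter 4: z = 1.3036 + 0.3575i, |z|^2 = 1.8271
Iter 5: z = 0.3215 + 0.5181i, |z|^2 = 0.3718
Iter 6: z = -1.4150 + -0.0809i, |z|^2 = 2.0089
Iter 7: z = 0.7458 + -0.1852i, |z|^2 = 0.5905
Iter 8: z = -0.7281 + -0.6902i, |z|^2 = 1.0065
Iter 9: z = -1.1963 + 0.5911i, |z|^2 = 1.7805
Iter 10: z = -0.1683 + -1.8282i, |z|^2 = 3.3707
Iter 11: z = -4.5641 + 0.2015i, |z|^2 = 20.8712
Escaped at iteration 11

Answer: no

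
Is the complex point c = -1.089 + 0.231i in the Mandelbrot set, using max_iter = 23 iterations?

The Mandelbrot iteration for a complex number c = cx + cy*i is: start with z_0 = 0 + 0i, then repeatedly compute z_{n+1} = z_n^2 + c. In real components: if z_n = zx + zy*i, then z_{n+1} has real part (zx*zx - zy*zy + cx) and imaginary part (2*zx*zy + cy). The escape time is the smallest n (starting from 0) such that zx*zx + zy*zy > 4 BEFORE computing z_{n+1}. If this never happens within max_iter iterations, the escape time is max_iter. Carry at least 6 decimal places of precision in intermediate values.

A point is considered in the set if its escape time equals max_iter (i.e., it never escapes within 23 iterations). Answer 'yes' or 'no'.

z_0 = 0 + 0i, c = -1.0890 + 0.2310i
Iter 1: z = -1.0890 + 0.2310i, |z|^2 = 1.2393
Iter 2: z = 0.0436 + -0.2721i, |z|^2 = 0.0759
Iter 3: z = -1.1612 + 0.2073i, |z|^2 = 1.3912
Iter 4: z = 0.2163 + -0.2504i, |z|^2 = 0.1095
Iter 5: z = -1.1049 + 0.1227i, |z|^2 = 1.2359
Iter 6: z = 0.1168 + -0.0401i, |z|^2 = 0.0152
Iter 7: z = -1.0770 + 0.2216i, |z|^2 = 1.2090
Iter 8: z = 0.0217 + -0.2464i, |z|^2 = 0.0612
Iter 9: z = -1.1492 + 0.2203i, |z|^2 = 1.3693
Iter 10: z = 0.1832 + -0.2753i, |z|^2 = 0.1094
Iter 11: z = -1.1312 + 0.1301i, |z|^2 = 1.2966
Iter 12: z = 0.1738 + -0.0634i, |z|^2 = 0.0342
Iter 13: z = -1.0628 + 0.2090i, |z|^2 = 1.1733
Iter 14: z = -0.0031 + -0.2132i, |z|^2 = 0.0455
Iter 15: z = -1.1344 + 0.2323i, |z|^2 = 1.3409
Iter 16: z = 0.1440 + -0.2961i, |z|^2 = 0.1084
Iter 17: z = -1.1559 + 0.1457i, |z|^2 = 1.3574
Iter 18: z = 0.2259 + -0.1059i, |z|^2 = 0.0623
Iter 19: z = -1.0492 + 0.1831i, |z|^2 = 1.1343
Iter 20: z = -0.0218 + -0.1533i, |z|^2 = 0.0240
Iter 21: z = -1.1120 + 0.2377i, |z|^2 = 1.2931
Iter 22: z = 0.0911 + -0.2976i, |z|^2 = 0.0969
Did not escape in 23 iterations → in set

Answer: yes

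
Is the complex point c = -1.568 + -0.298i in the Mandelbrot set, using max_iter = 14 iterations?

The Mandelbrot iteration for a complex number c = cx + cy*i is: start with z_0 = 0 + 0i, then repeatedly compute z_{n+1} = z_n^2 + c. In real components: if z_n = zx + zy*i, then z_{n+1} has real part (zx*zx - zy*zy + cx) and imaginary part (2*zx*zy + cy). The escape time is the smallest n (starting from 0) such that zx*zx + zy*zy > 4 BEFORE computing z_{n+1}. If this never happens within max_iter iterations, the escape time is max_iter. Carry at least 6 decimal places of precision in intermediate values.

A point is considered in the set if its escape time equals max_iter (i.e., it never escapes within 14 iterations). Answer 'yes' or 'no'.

z_0 = 0 + 0i, c = -1.5680 + -0.2980i
Iter 1: z = -1.5680 + -0.2980i, |z|^2 = 2.5474
Iter 2: z = 0.8018 + 0.6365i, |z|^2 = 1.0481
Iter 3: z = -1.3303 + 0.7228i, |z|^2 = 2.2920
Iter 4: z = -0.3208 + -2.2209i, |z|^2 = 5.0354
Escaped at iteration 4

Answer: no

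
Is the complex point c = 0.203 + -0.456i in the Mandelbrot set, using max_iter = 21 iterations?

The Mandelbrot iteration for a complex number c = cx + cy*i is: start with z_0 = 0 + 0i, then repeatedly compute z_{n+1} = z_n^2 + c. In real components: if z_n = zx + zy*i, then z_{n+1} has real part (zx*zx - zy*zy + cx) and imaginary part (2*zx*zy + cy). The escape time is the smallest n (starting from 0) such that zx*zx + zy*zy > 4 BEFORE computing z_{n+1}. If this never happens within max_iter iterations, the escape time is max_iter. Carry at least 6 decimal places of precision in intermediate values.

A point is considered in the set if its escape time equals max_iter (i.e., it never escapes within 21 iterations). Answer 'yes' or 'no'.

Answer: yes

Derivation:
z_0 = 0 + 0i, c = 0.2030 + -0.4560i
Iter 1: z = 0.2030 + -0.4560i, |z|^2 = 0.2491
Iter 2: z = 0.0363 + -0.6411i, |z|^2 = 0.4124
Iter 3: z = -0.2067 + -0.5025i, |z|^2 = 0.2953
Iter 4: z = -0.0068 + -0.2482i, |z|^2 = 0.0617
Iter 5: z = 0.1414 + -0.4526i, |z|^2 = 0.2249
Iter 6: z = 0.0181 + -0.5840i, |z|^2 = 0.3414
Iter 7: z = -0.1378 + -0.4772i, |z|^2 = 0.2467
Iter 8: z = -0.0057 + -0.3245i, |z|^2 = 0.1053
Iter 9: z = 0.0977 + -0.4523i, |z|^2 = 0.2141
Iter 10: z = 0.0080 + -0.5444i, |z|^2 = 0.2964
Iter 11: z = -0.0933 + -0.4647i, |z|^2 = 0.2246
Iter 12: z = -0.0042 + -0.3693i, |z|^2 = 0.1364
Iter 13: z = 0.0666 + -0.4529i, |z|^2 = 0.2095
Iter 14: z = 0.0023 + -0.5164i, |z|^2 = 0.2666
Iter 15: z = -0.0636 + -0.4584i, |z|^2 = 0.2142
Iter 16: z = -0.0031 + -0.3977i, |z|^2 = 0.1581
Iter 17: z = 0.0449 + -0.4535i, |z|^2 = 0.2077
Iter 18: z = -0.0007 + -0.4967i, |z|^2 = 0.2467
Iter 19: z = -0.0437 + -0.4553i, |z|^2 = 0.2092
Iter 20: z = -0.0024 + -0.4162i, |z|^2 = 0.1732
Did not escape in 21 iterations → in set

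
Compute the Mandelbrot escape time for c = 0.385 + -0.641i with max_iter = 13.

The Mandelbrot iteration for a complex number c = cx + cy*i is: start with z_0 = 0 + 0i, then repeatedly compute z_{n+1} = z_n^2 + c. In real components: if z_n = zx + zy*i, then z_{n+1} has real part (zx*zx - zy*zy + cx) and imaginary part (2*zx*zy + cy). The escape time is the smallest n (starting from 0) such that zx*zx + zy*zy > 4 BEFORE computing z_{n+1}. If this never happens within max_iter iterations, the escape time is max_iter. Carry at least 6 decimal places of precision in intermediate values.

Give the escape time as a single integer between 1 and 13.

z_0 = 0 + 0i, c = 0.3850 + -0.6410i
Iter 1: z = 0.3850 + -0.6410i, |z|^2 = 0.5591
Iter 2: z = 0.1223 + -1.1346i, |z|^2 = 1.3022
Iter 3: z = -0.8873 + -0.9186i, |z|^2 = 1.6311
Iter 4: z = 0.3284 + 0.9891i, |z|^2 = 1.0863
Iter 5: z = -0.4855 + 0.0087i, |z|^2 = 0.2358
Iter 6: z = 0.6207 + -0.6494i, |z|^2 = 0.8070
Iter 7: z = 0.3485 + -1.4472i, |z|^2 = 2.2158
Iter 8: z = -1.5879 + -1.6496i, |z|^2 = 5.2426
Escaped at iteration 8

Answer: 8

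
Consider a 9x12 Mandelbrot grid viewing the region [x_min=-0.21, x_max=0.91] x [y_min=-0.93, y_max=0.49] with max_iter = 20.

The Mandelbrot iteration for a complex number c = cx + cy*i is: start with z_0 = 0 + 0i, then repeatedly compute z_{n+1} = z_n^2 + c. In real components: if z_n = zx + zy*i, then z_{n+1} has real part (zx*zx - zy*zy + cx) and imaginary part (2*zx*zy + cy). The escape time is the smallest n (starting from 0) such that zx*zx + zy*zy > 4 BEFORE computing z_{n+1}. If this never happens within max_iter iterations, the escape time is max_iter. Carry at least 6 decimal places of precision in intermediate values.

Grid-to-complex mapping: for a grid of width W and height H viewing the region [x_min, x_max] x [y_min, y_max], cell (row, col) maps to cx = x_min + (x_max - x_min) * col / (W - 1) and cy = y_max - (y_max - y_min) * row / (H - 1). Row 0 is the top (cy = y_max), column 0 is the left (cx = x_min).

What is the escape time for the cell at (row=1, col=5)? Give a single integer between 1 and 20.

Answer: 6

Derivation:
z_0 = 0 + 0i, c = 0.4900 + 0.3609i
Iter 1: z = 0.4900 + 0.3609i, |z|^2 = 0.3704
Iter 2: z = 0.5998 + 0.7146i, |z|^2 = 0.8705
Iter 3: z = 0.3392 + 1.2182i, |z|^2 = 1.5991
Iter 4: z = -0.8790 + 1.1872i, |z|^2 = 2.1822
Iter 5: z = -0.1469 + -1.7263i, |z|^2 = 3.0016
Iter 6: z = -2.4684 + 0.8681i, |z|^2 = 6.8466
Escaped at iteration 6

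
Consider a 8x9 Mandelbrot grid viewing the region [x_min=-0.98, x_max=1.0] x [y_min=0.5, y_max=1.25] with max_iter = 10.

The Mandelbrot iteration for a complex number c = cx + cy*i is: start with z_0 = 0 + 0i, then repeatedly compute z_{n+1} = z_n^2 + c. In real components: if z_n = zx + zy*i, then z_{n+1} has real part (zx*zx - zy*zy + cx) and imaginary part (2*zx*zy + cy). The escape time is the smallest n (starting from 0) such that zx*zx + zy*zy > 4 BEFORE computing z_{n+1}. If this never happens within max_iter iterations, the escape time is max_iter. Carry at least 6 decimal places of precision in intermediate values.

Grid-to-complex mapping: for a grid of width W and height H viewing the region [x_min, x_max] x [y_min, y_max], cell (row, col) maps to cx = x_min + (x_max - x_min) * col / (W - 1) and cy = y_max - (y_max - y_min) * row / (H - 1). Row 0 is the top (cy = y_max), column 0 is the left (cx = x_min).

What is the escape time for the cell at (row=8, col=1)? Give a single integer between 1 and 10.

Answer: 8

Derivation:
z_0 = 0 + 0i, c = -0.6971 + 0.5000i
Iter 1: z = -0.6971 + 0.5000i, |z|^2 = 0.7360
Iter 2: z = -0.4611 + -0.1971i, |z|^2 = 0.2515
Iter 3: z = -0.5234 + 0.6818i, |z|^2 = 0.7388
Iter 4: z = -0.8881 + -0.2137i, |z|^2 = 0.8344
Iter 5: z = 0.0459 + 0.8795i, |z|^2 = 0.7757
Iter 6: z = -1.4686 + 0.5808i, |z|^2 = 2.4942
Iter 7: z = 1.1224 + -1.2060i, |z|^2 = 2.7141
Iter 8: z = -0.8919 + -2.2071i, |z|^2 = 5.6667
Escaped at iteration 8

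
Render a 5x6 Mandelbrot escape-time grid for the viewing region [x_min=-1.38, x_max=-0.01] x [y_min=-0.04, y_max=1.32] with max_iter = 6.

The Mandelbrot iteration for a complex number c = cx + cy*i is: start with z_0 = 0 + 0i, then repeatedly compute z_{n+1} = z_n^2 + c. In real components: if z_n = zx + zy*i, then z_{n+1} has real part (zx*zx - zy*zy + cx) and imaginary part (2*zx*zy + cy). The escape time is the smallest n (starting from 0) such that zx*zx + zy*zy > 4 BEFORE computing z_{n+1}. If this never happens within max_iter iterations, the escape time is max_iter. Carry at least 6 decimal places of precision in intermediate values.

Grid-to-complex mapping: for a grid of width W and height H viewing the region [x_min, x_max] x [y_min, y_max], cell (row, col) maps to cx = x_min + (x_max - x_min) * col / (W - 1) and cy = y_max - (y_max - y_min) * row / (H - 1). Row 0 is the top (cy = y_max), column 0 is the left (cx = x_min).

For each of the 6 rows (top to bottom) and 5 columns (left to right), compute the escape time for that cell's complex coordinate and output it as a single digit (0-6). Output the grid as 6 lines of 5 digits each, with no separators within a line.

Answer: 22222
33345
33466
35666
66666
66666

Derivation:
(row=0, col=0): c = -1.3800 + 1.3200i → escape time 2
(row=0, col=1): c = -1.0375 + 1.3200i → escape time 2
(row=0, col=2): c = -0.6950 + 1.3200i → escape time 2
(row=0, col=3): c = -0.3525 + 1.3200i → escape time 2
(row=0, col=4): c = -0.0100 + 1.3200i → escape time 2
(row=1, col=0): c = -1.3800 + 1.0480i → escape time 3
(row=1, col=1): c = -1.0375 + 1.0480i → escape time 3
(row=1, col=2): c = -0.6950 + 1.0480i → escape time 3
(row=1, col=3): c = -0.3525 + 1.0480i → escape time 4
(row=1, col=4): c = -0.0100 + 1.0480i → escape time 5
(row=2, col=0): c = -1.3800 + 0.7760i → escape time 3
(row=2, col=1): c = -1.0375 + 0.7760i → escape time 3
(row=2, col=2): c = -0.6950 + 0.7760i → escape time 4
(row=2, col=3): c = -0.3525 + 0.7760i → escape time 6
(row=2, col=4): c = -0.0100 + 0.7760i → escape time 6
(row=3, col=0): c = -1.3800 + 0.5040i → escape time 3
(row=3, col=1): c = -1.0375 + 0.5040i → escape time 5
(row=3, col=2): c = -0.6950 + 0.5040i → escape time 6
(row=3, col=3): c = -0.3525 + 0.5040i → escape time 6
(row=3, col=4): c = -0.0100 + 0.5040i → escape time 6
(row=4, col=0): c = -1.3800 + 0.2320i → escape time 6
(row=4, col=1): c = -1.0375 + 0.2320i → escape time 6
(row=4, col=2): c = -0.6950 + 0.2320i → escape time 6
(row=4, col=3): c = -0.3525 + 0.2320i → escape time 6
(row=4, col=4): c = -0.0100 + 0.2320i → escape time 6
(row=5, col=0): c = -1.3800 + -0.0400i → escape time 6
(row=5, col=1): c = -1.0375 + -0.0400i → escape time 6
(row=5, col=2): c = -0.6950 + -0.0400i → escape time 6
(row=5, col=3): c = -0.3525 + -0.0400i → escape time 6
(row=5, col=4): c = -0.0100 + -0.0400i → escape time 6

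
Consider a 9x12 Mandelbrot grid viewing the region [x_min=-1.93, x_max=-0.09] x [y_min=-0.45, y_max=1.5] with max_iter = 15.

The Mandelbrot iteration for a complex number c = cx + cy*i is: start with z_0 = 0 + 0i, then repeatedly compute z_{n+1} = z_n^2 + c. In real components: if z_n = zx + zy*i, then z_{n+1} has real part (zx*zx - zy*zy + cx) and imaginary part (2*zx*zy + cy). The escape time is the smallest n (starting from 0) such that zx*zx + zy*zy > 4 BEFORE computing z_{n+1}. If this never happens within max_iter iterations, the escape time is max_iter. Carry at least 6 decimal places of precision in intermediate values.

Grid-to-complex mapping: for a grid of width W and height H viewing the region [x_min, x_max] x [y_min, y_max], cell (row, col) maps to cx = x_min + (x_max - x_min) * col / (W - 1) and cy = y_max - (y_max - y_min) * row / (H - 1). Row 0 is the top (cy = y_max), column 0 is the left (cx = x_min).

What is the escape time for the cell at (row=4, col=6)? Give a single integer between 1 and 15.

z_0 = 0 + 0i, c = -0.5500 + 0.7909i
Iter 1: z = -0.5500 + 0.7909i, |z|^2 = 0.9280
Iter 2: z = -0.8730 + -0.0791i, |z|^2 = 0.7684
Iter 3: z = 0.2059 + 0.9290i, |z|^2 = 0.9055
Iter 4: z = -1.3706 + 1.1735i, |z|^2 = 3.2559
Iter 5: z = -0.0485 + -2.4261i, |z|^2 = 5.8884
Escaped at iteration 5

Answer: 5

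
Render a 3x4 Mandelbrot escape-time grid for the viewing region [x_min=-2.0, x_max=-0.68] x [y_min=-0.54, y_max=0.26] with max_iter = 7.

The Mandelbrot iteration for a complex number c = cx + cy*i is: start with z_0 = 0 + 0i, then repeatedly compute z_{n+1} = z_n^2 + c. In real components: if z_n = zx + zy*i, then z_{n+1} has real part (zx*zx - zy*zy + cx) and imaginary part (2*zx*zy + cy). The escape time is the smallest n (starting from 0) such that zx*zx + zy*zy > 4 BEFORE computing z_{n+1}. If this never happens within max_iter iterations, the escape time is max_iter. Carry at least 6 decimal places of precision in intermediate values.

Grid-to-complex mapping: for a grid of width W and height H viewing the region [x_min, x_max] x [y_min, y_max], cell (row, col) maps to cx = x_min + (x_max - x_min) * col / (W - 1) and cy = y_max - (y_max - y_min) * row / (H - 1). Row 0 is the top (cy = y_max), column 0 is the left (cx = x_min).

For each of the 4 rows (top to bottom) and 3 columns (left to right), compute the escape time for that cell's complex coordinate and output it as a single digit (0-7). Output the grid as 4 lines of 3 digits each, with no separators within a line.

Answer: 177
177
177
137

Derivation:
(row=0, col=0): c = -2.0000 + 0.2600i → escape time 1
(row=0, col=1): c = -1.3400 + 0.2600i → escape time 7
(row=0, col=2): c = -0.6800 + 0.2600i → escape time 7
(row=1, col=0): c = -2.0000 + -0.0067i → escape time 1
(row=1, col=1): c = -1.3400 + -0.0067i → escape time 7
(row=1, col=2): c = -0.6800 + -0.0067i → escape time 7
(row=2, col=0): c = -2.0000 + -0.2733i → escape time 1
(row=2, col=1): c = -1.3400 + -0.2733i → escape time 7
(row=2, col=2): c = -0.6800 + -0.2733i → escape time 7
(row=3, col=0): c = -2.0000 + -0.5400i → escape time 1
(row=3, col=1): c = -1.3400 + -0.5400i → escape time 3
(row=3, col=2): c = -0.6800 + -0.5400i → escape time 7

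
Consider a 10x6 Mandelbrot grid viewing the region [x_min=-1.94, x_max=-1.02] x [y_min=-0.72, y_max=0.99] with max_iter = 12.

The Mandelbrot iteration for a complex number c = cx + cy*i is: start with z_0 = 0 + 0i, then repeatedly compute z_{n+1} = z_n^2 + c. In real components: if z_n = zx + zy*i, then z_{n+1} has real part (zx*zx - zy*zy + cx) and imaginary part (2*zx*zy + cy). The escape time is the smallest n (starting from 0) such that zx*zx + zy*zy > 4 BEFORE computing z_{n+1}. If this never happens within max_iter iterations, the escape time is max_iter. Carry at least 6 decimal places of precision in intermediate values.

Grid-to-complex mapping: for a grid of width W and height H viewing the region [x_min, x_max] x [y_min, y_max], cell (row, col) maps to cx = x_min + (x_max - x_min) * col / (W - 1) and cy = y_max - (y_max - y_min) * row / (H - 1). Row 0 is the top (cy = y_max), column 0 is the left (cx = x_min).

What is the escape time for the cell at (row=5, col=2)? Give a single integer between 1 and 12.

z_0 = 0 + 0i, c = -1.7356 + -0.7200i
Iter 1: z = -1.7356 + -0.7200i, |z|^2 = 3.5306
Iter 2: z = 0.7582 + 1.7792i, |z|^2 = 3.7404
Iter 3: z = -4.3262 + 1.9780i, |z|^2 = 22.6288
Escaped at iteration 3

Answer: 3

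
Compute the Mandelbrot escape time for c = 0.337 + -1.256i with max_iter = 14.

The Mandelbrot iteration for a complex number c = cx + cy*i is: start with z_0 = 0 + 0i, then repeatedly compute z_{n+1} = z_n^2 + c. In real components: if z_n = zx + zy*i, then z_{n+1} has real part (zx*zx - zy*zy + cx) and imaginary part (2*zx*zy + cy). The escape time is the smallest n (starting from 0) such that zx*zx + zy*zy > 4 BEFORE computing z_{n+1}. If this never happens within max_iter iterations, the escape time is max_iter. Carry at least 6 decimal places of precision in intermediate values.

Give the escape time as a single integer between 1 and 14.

z_0 = 0 + 0i, c = 0.3370 + -1.2560i
Iter 1: z = 0.3370 + -1.2560i, |z|^2 = 1.6911
Iter 2: z = -1.1270 + -2.1025i, |z|^2 = 5.6907
Escaped at iteration 2

Answer: 2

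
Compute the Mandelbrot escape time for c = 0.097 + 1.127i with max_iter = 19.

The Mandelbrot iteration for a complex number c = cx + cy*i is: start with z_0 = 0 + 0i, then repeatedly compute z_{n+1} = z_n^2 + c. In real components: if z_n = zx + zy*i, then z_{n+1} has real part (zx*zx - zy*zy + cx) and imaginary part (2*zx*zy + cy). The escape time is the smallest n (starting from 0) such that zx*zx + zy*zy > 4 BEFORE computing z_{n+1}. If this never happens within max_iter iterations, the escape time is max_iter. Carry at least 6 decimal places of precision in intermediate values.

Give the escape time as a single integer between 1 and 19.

Answer: 3

Derivation:
z_0 = 0 + 0i, c = 0.0970 + 1.1270i
Iter 1: z = 0.0970 + 1.1270i, |z|^2 = 1.2795
Iter 2: z = -1.1637 + 1.3456i, |z|^2 = 3.1650
Iter 3: z = -0.3595 + -2.0049i, |z|^2 = 4.1488
Escaped at iteration 3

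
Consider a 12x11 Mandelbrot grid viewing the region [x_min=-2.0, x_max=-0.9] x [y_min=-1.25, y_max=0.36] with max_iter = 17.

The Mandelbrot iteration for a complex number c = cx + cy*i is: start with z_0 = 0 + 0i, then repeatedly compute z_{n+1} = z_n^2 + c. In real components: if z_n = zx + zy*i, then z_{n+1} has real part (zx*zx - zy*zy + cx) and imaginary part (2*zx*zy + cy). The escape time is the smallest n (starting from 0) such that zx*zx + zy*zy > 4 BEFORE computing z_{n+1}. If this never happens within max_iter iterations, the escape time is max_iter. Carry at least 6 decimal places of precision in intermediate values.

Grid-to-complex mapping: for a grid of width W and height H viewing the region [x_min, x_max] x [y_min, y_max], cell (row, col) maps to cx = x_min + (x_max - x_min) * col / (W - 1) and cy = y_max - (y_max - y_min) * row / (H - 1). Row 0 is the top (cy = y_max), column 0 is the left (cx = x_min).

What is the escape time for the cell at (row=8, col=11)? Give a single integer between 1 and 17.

Answer: 3

Derivation:
z_0 = 0 + 0i, c = -0.9000 + -0.9280i
Iter 1: z = -0.9000 + -0.9280i, |z|^2 = 1.6712
Iter 2: z = -0.9512 + 0.7424i, |z|^2 = 1.4559
Iter 3: z = -0.5464 + -2.3403i, |z|^2 = 5.7756
Escaped at iteration 3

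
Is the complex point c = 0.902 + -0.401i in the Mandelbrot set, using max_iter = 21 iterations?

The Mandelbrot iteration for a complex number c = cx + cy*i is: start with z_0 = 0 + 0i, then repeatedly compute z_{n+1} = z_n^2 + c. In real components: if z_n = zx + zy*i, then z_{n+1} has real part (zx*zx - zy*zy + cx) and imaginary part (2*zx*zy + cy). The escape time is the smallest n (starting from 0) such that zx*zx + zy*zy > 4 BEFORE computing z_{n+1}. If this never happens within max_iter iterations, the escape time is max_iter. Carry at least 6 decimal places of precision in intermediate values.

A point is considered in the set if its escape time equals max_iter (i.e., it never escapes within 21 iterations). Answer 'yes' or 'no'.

Answer: no

Derivation:
z_0 = 0 + 0i, c = 0.9020 + -0.4010i
Iter 1: z = 0.9020 + -0.4010i, |z|^2 = 0.9744
Iter 2: z = 1.5548 + -1.1244i, |z|^2 = 3.6817
Iter 3: z = 2.0551 + -3.8975i, |z|^2 = 19.4137
Escaped at iteration 3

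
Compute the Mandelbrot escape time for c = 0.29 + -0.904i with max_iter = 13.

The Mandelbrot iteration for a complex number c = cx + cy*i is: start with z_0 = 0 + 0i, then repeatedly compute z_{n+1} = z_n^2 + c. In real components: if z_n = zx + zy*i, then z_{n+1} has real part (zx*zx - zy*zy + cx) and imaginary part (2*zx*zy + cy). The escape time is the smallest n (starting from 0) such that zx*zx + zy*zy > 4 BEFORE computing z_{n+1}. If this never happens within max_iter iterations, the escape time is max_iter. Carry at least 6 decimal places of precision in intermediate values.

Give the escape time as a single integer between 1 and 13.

Answer: 4

Derivation:
z_0 = 0 + 0i, c = 0.2900 + -0.9040i
Iter 1: z = 0.2900 + -0.9040i, |z|^2 = 0.9013
Iter 2: z = -0.4431 + -1.4283i, |z|^2 = 2.2364
Iter 3: z = -1.5537 + 0.3618i, |z|^2 = 2.5450
Iter 4: z = 2.5732 + -2.0284i, |z|^2 = 10.7357
Escaped at iteration 4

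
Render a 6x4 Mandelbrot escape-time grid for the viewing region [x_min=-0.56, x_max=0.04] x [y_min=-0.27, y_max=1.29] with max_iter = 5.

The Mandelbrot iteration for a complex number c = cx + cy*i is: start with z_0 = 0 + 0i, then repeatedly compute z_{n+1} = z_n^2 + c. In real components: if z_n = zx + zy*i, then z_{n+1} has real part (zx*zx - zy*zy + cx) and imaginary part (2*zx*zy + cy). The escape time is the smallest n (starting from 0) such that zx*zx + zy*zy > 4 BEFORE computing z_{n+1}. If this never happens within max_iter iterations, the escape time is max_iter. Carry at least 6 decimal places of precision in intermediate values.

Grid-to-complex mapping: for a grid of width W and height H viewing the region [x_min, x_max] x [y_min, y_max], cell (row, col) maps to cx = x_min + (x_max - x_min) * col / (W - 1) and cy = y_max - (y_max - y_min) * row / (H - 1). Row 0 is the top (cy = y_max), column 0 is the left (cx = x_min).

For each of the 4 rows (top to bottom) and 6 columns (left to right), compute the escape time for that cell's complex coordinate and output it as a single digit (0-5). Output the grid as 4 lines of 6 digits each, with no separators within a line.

Answer: 333322
555555
555555
555555

Derivation:
(row=0, col=0): c = -0.5600 + 1.2900i → escape time 3
(row=0, col=1): c = -0.4400 + 1.2900i → escape time 3
(row=0, col=2): c = -0.3200 + 1.2900i → escape time 3
(row=0, col=3): c = -0.2000 + 1.2900i → escape time 3
(row=0, col=4): c = -0.0800 + 1.2900i → escape time 2
(row=0, col=5): c = 0.0400 + 1.2900i → escape time 2
(row=1, col=0): c = -0.5600 + 0.7700i → escape time 5
(row=1, col=1): c = -0.4400 + 0.7700i → escape time 5
(row=1, col=2): c = -0.3200 + 0.7700i → escape time 5
(row=1, col=3): c = -0.2000 + 0.7700i → escape time 5
(row=1, col=4): c = -0.0800 + 0.7700i → escape time 5
(row=1, col=5): c = 0.0400 + 0.7700i → escape time 5
(row=2, col=0): c = -0.5600 + 0.2500i → escape time 5
(row=2, col=1): c = -0.4400 + 0.2500i → escape time 5
(row=2, col=2): c = -0.3200 + 0.2500i → escape time 5
(row=2, col=3): c = -0.2000 + 0.2500i → escape time 5
(row=2, col=4): c = -0.0800 + 0.2500i → escape time 5
(row=2, col=5): c = 0.0400 + 0.2500i → escape time 5
(row=3, col=0): c = -0.5600 + -0.2700i → escape time 5
(row=3, col=1): c = -0.4400 + -0.2700i → escape time 5
(row=3, col=2): c = -0.3200 + -0.2700i → escape time 5
(row=3, col=3): c = -0.2000 + -0.2700i → escape time 5
(row=3, col=4): c = -0.0800 + -0.2700i → escape time 5
(row=3, col=5): c = 0.0400 + -0.2700i → escape time 5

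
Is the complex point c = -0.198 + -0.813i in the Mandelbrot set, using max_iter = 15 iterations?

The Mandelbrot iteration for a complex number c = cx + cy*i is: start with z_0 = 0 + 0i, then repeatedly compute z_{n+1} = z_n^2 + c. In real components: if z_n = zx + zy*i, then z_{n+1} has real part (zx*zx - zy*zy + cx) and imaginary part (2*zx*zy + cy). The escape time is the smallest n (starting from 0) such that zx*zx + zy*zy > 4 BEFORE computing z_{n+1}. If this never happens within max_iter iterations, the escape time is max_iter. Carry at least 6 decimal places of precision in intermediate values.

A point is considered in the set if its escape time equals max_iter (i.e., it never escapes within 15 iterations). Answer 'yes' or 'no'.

z_0 = 0 + 0i, c = -0.1980 + -0.8130i
Iter 1: z = -0.1980 + -0.8130i, |z|^2 = 0.7002
Iter 2: z = -0.8198 + -0.4911i, |z|^2 = 0.9131
Iter 3: z = 0.2329 + -0.0079i, |z|^2 = 0.0543
Iter 4: z = -0.1438 + -0.8167i, |z|^2 = 0.6877
Iter 5: z = -0.8443 + -0.5781i, |z|^2 = 1.0470
Iter 6: z = 0.1806 + 0.1631i, |z|^2 = 0.0592
Iter 7: z = -0.1920 + -0.7541i, |z|^2 = 0.6055
Iter 8: z = -0.7298 + -0.5235i, |z|^2 = 0.8066
Iter 9: z = 0.0605 + -0.0490i, |z|^2 = 0.0061
Iter 10: z = -0.1967 + -0.8189i, |z|^2 = 0.7093
Iter 11: z = -0.8299 + -0.4908i, |z|^2 = 0.9297
Iter 12: z = 0.2499 + 0.0016i, |z|^2 = 0.0625
Iter 13: z = -0.1355 + -0.8122i, |z|^2 = 0.6780
Iter 14: z = -0.8393 + -0.5928i, |z|^2 = 1.0558
Did not escape in 15 iterations → in set

Answer: yes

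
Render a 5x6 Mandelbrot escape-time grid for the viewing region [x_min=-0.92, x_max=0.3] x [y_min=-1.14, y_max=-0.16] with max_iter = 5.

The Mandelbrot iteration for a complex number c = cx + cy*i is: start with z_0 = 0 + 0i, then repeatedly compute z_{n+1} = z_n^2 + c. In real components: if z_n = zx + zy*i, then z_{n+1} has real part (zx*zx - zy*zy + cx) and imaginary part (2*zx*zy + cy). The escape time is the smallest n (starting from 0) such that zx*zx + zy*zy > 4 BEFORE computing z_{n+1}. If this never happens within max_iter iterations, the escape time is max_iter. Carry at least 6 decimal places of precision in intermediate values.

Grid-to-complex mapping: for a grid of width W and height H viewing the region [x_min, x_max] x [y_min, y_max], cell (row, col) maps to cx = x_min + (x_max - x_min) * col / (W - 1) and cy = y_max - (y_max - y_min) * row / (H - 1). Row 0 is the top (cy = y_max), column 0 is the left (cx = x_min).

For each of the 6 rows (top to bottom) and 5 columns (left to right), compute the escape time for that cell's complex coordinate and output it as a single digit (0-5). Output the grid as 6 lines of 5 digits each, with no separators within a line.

(row=0, col=0): c = -0.9200 + -0.1600i → escape time 5
(row=0, col=1): c = -0.6150 + -0.1600i → escape time 5
(row=0, col=2): c = -0.3100 + -0.1600i → escape time 5
(row=0, col=3): c = -0.0050 + -0.1600i → escape time 5
(row=0, col=4): c = 0.3000 + -0.1600i → escape time 5
(row=1, col=0): c = -0.9200 + -0.3560i → escape time 5
(row=1, col=1): c = -0.6150 + -0.3560i → escape time 5
(row=1, col=2): c = -0.3100 + -0.3560i → escape time 5
(row=1, col=3): c = -0.0050 + -0.3560i → escape time 5
(row=1, col=4): c = 0.3000 + -0.3560i → escape time 5
(row=2, col=0): c = -0.9200 + -0.5520i → escape time 5
(row=2, col=1): c = -0.6150 + -0.5520i → escape time 5
(row=2, col=2): c = -0.3100 + -0.5520i → escape time 5
(row=2, col=3): c = -0.0050 + -0.5520i → escape time 5
(row=2, col=4): c = 0.3000 + -0.5520i → escape time 5
(row=3, col=0): c = -0.9200 + -0.7480i → escape time 4
(row=3, col=1): c = -0.6150 + -0.7480i → escape time 5
(row=3, col=2): c = -0.3100 + -0.7480i → escape time 5
(row=3, col=3): c = -0.0050 + -0.7480i → escape time 5
(row=3, col=4): c = 0.3000 + -0.7480i → escape time 5
(row=4, col=0): c = -0.9200 + -0.9440i → escape time 3
(row=4, col=1): c = -0.6150 + -0.9440i → escape time 4
(row=4, col=2): c = -0.3100 + -0.9440i → escape time 5
(row=4, col=3): c = -0.0050 + -0.9440i → escape time 5
(row=4, col=4): c = 0.3000 + -0.9440i → escape time 4
(row=5, col=0): c = -0.9200 + -1.1400i → escape time 3
(row=5, col=1): c = -0.6150 + -1.1400i → escape time 3
(row=5, col=2): c = -0.3100 + -1.1400i → escape time 4
(row=5, col=3): c = -0.0050 + -1.1400i → escape time 4
(row=5, col=4): c = 0.3000 + -1.1400i → escape time 2

Answer: 55555
55555
55555
45555
34554
33442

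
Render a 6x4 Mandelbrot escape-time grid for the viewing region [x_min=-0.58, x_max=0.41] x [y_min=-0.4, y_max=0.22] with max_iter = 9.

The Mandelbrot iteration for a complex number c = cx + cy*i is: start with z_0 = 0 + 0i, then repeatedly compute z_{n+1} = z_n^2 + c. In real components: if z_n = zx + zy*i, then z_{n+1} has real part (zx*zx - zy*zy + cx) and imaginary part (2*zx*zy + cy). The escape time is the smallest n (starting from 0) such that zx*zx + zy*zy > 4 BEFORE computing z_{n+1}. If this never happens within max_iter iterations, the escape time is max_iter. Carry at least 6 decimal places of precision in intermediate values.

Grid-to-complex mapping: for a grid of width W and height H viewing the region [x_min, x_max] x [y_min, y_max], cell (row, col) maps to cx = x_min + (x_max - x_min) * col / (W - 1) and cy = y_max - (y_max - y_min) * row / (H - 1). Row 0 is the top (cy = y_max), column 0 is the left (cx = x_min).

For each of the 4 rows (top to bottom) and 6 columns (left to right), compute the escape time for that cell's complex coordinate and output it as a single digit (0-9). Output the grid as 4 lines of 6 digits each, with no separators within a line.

Answer: 999999
999996
999999
999999

Derivation:
(row=0, col=0): c = -0.5800 + 0.2200i → escape time 9
(row=0, col=1): c = -0.3820 + 0.2200i → escape time 9
(row=0, col=2): c = -0.1840 + 0.2200i → escape time 9
(row=0, col=3): c = 0.0140 + 0.2200i → escape time 9
(row=0, col=4): c = 0.2120 + 0.2200i → escape time 9
(row=0, col=5): c = 0.4100 + 0.2200i → escape time 9
(row=1, col=0): c = -0.5800 + 0.0133i → escape time 9
(row=1, col=1): c = -0.3820 + 0.0133i → escape time 9
(row=1, col=2): c = -0.1840 + 0.0133i → escape time 9
(row=1, col=3): c = 0.0140 + 0.0133i → escape time 9
(row=1, col=4): c = 0.2120 + 0.0133i → escape time 9
(row=1, col=5): c = 0.4100 + 0.0133i → escape time 6
(row=2, col=0): c = -0.5800 + -0.1933i → escape time 9
(row=2, col=1): c = -0.3820 + -0.1933i → escape time 9
(row=2, col=2): c = -0.1840 + -0.1933i → escape time 9
(row=2, col=3): c = 0.0140 + -0.1933i → escape time 9
(row=2, col=4): c = 0.2120 + -0.1933i → escape time 9
(row=2, col=5): c = 0.4100 + -0.1933i → escape time 9
(row=3, col=0): c = -0.5800 + -0.4000i → escape time 9
(row=3, col=1): c = -0.3820 + -0.4000i → escape time 9
(row=3, col=2): c = -0.1840 + -0.4000i → escape time 9
(row=3, col=3): c = 0.0140 + -0.4000i → escape time 9
(row=3, col=4): c = 0.2120 + -0.4000i → escape time 9
(row=3, col=5): c = 0.4100 + -0.4000i → escape time 9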